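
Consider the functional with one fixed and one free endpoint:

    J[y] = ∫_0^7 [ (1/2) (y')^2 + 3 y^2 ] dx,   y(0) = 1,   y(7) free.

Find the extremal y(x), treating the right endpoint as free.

The Lagrangian L = (1/2) (y')^2 + 3 y^2 gives
    ∂L/∂y = 6 y,   ∂L/∂y' = y'.
Euler-Lagrange: y'' − 6 y = 0.
With k = sqrt(6), the general solution is
    y(x) = A cosh(sqrt(6) x) + B sinh(sqrt(6) x).
Fixed left endpoint y(0) = 1 ⇒ A = 1.
The right endpoint x = 7 is free, so the natural (transversality) condition is ∂L/∂y' |_{x=7} = 0, i.e. y'(7) = 0.
Compute y'(x) = A k sinh(k x) + B k cosh(k x), so
    y'(7) = A k sinh(k·7) + B k cosh(k·7) = 0
    ⇒ B = −A tanh(k·7) = − tanh(sqrt(6)·7).
Therefore the extremal is
    y(x) = cosh(sqrt(6) x) − tanh(sqrt(6)·7) sinh(sqrt(6) x).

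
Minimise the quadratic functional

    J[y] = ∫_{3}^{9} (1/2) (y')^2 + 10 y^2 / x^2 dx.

The Lagrangian is L = (1/2) (y')^2 + 10 y^2 / x^2.
Compute ∂L/∂y = 20y/x^2, ∂L/∂y' = y'.
The Euler-Lagrange equation d/dx(∂L/∂y') − ∂L/∂y = 0 reduces to
    y'' − 20/x^2 · y = 0  (x > 0).
Its general solution is
    y(x) = A x^5 + B x^(-4),
with A, B fixed by the endpoint conditions.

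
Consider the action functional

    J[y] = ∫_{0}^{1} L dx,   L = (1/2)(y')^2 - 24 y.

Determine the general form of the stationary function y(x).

The Lagrangian is L = (1/2)(y')^2 - 24 y.
∂L/∂y = -24.
∂L/∂y' = y'.
The Euler-Lagrange equation d/dx(∂L/∂y') − ∂L/∂y = 0 becomes:
    y'' + 24 = 0
General solution: y(x) = -12 x^2 + A x + B, where A and B are arbitrary constants fixed by the endpoint conditions.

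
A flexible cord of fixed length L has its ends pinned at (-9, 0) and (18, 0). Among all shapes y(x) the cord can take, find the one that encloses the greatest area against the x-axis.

Set up the augmented Lagrangian using a multiplier λ for the length constraint:
    F(y, y') = y − λ sqrt(1 + y'^2).
F has no explicit x dependence, so the Beltrami identity yields a first integral
    F − y' ∂F/∂y' = C.
Compute ∂F/∂y' = −λ y' / sqrt(1 + y'^2). Then
    y − λ sqrt(1 + y'^2) + λ y'^2 / sqrt(1 + y'^2) = C
    ⇒  y − λ / sqrt(1 + y'^2) = C.
Solving for y' and integrating gives
    (x − a)^2 + (y − b)^2 = λ^2,
a circular arc of radius λ. The constants a, b are determined by the endpoint conditions y(-9) = y(18) = 0, and λ is fixed implicitly by the length constraint
    ∫_{-9}^{18} sqrt(1 + y'^2) dx = L.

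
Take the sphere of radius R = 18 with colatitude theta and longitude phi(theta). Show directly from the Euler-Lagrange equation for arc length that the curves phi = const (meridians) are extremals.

On the sphere of radius R = 18 with spherical coordinates (θ, φ), the induced metric is
    ds^2 = 324(dθ^2 + sin^2(θ) dφ^2).
Using θ as the parameter, the arc-length functional becomes
    J[φ] = ∫ 18 sqrt(1 + sin^2(θ) (dφ/dθ)^2) dθ.
So L = 18 sqrt(1 + sin^2(θ) φ'^2). Compute
    ∂L/∂φ = 0  (L has no explicit φ dependence),
    ∂L/∂φ' = 18 sin^2(θ) φ' / sqrt(1 + sin^2(θ) φ'^2).
For the candidate φ(θ) = c (constant), φ' = 0, so ∂L/∂φ' evaluated along the candidate vanishes, and ∂L/∂φ is identically zero. Hence
    d/dθ(∂L/∂φ') − ∂L/∂φ = 0
is satisfied. Therefore meridians φ = const are extremals of arc length — they are geodesics on the sphere.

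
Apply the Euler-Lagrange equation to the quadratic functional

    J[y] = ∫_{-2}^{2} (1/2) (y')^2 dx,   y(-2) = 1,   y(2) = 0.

The Lagrangian is L = (1/2) (y')^2.
Compute ∂L/∂y = 0, ∂L/∂y' = y'.
The Euler-Lagrange equation d/dx(∂L/∂y') − ∂L/∂y = 0 reduces to
    y'' = 0.
Its general solution is
    y(x) = A x + B,
with A, B fixed by the endpoint conditions.
Applying the endpoint conditions y(-2) = 1 and y(2) = 0: solve A·-2 + B = 1 and A·2 + B = 0. Subtracting gives A(2 − -2) = 0 − 1, so A = -1/4, and B = 1 − A·-2 = 1/2. Therefore
    y(x) = (-1/4) x + 1/2.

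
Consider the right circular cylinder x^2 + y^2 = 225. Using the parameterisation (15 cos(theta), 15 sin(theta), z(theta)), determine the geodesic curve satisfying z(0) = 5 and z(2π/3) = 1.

Parameterise the cylinder of radius R = 15 as
    r(θ) = (15 cos θ, 15 sin θ, z(θ)).
The arc-length element is
    ds = sqrt(225 + (dz/dθ)^2) dθ,
so the Lagrangian is L = sqrt(225 + z'^2).
L depends on z' only, not on z or θ, so ∂L/∂z = 0 and
    ∂L/∂z' = z' / sqrt(225 + z'^2).
The Euler-Lagrange equation gives
    d/dθ( z' / sqrt(225 + z'^2) ) = 0,
so z' is constant. Integrating once:
    z(θ) = a θ + b,
a helix on the cylinder (a straight line when the cylinder is unrolled). The constants a, b are determined by the endpoint conditions.
With endpoint conditions z(0) = 5 and z(2π/3) = 1: from z(0) = b we get b = 5, and a·2π/3 + 5 = 1 gives a = -6/π, so
    z(θ) = (-6/π) θ + 5.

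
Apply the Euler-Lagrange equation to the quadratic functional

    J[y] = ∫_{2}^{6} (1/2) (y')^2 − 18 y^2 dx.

The Lagrangian is L = (1/2) (y')^2 − 18 y^2.
Compute ∂L/∂y = -36y, ∂L/∂y' = y'.
The Euler-Lagrange equation d/dx(∂L/∂y') − ∂L/∂y = 0 reduces to
    y'' + 36 y = 0.
Its general solution is
    y(x) = A sin(6x) + B cos(6x),
with A, B fixed by the endpoint conditions.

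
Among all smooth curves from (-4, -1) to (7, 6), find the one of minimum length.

Arc-length functional: J[y] = ∫ sqrt(1 + (y')^2) dx.
Lagrangian L = sqrt(1 + (y')^2) has no explicit y dependence, so ∂L/∂y = 0 and the Euler-Lagrange equation gives
    d/dx( y' / sqrt(1 + (y')^2) ) = 0  ⇒  y' / sqrt(1 + (y')^2) = const.
Hence y' is constant, so y(x) is affine.
Fitting the endpoints (-4, -1) and (7, 6):
    slope m = (6 − (-1)) / (7 − (-4)) = 7/11,
    intercept c = (-1) − m·(-4) = 17/11.
Extremal: y(x) = (7/11) x + 17/11.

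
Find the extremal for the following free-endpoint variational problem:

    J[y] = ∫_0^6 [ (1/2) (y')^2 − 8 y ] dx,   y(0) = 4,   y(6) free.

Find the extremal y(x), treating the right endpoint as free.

The Lagrangian L = (1/2) (y')^2 − 8 y gives
    ∂L/∂y = −8,   ∂L/∂y' = y'.
Euler-Lagrange: d/dx(y') − (−8) = 0, i.e. y'' + 8 = 0, so
    y(x) = −(8/2) x^2 + C1 x + C2.
Fixed left endpoint y(0) = 4 ⇒ C2 = 4.
The right endpoint x = 6 is free, so the natural (transversality) condition is ∂L/∂y' |_{x=6} = 0, i.e. y'(6) = 0.
Compute y'(x) = −8 x + C1, so y'(6) = −48 + C1 = 0 ⇒ C1 = 48.
Therefore the extremal is
    y(x) = −4 x^2 + 48 x + 4.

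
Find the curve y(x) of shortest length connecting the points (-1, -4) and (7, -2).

Arc-length functional: J[y] = ∫ sqrt(1 + (y')^2) dx.
Lagrangian L = sqrt(1 + (y')^2) has no explicit y dependence, so ∂L/∂y = 0 and the Euler-Lagrange equation gives
    d/dx( y' / sqrt(1 + (y')^2) ) = 0  ⇒  y' / sqrt(1 + (y')^2) = const.
Hence y' is constant, so y(x) is affine.
Fitting the endpoints (-1, -4) and (7, -2):
    slope m = ((-2) − (-4)) / (7 − (-1)) = 1/4,
    intercept c = (-4) − m·(-1) = -15/4.
Extremal: y(x) = (1/4) x - 15/4.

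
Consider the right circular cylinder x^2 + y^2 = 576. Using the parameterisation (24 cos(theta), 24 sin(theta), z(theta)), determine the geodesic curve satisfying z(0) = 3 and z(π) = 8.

Parameterise the cylinder of radius R = 24 as
    r(θ) = (24 cos θ, 24 sin θ, z(θ)).
The arc-length element is
    ds = sqrt(576 + (dz/dθ)^2) dθ,
so the Lagrangian is L = sqrt(576 + z'^2).
L depends on z' only, not on z or θ, so ∂L/∂z = 0 and
    ∂L/∂z' = z' / sqrt(576 + z'^2).
The Euler-Lagrange equation gives
    d/dθ( z' / sqrt(576 + z'^2) ) = 0,
so z' is constant. Integrating once:
    z(θ) = a θ + b,
a helix on the cylinder (a straight line when the cylinder is unrolled). The constants a, b are determined by the endpoint conditions.
With endpoint conditions z(0) = 3 and z(π) = 8: from z(0) = b we get b = 3, and a·π + 3 = 8 gives a = 5/π, so
    z(θ) = (5/π) θ + 3.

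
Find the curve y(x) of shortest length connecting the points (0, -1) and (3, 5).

Arc-length functional: J[y] = ∫ sqrt(1 + (y')^2) dx.
Lagrangian L = sqrt(1 + (y')^2) has no explicit y dependence, so ∂L/∂y = 0 and the Euler-Lagrange equation gives
    d/dx( y' / sqrt(1 + (y')^2) ) = 0  ⇒  y' / sqrt(1 + (y')^2) = const.
Hence y' is constant, so y(x) is affine.
Fitting the endpoints (0, -1) and (3, 5):
    slope m = (5 − (-1)) / (3 − 0) = 2,
    intercept c = (-1) − m·0 = -1.
Extremal: y(x) = 2 x - 1.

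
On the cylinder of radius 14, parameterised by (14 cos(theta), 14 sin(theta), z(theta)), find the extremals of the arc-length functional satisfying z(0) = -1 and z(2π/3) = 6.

Parameterise the cylinder of radius R = 14 as
    r(θ) = (14 cos θ, 14 sin θ, z(θ)).
The arc-length element is
    ds = sqrt(196 + (dz/dθ)^2) dθ,
so the Lagrangian is L = sqrt(196 + z'^2).
L depends on z' only, not on z or θ, so ∂L/∂z = 0 and
    ∂L/∂z' = z' / sqrt(196 + z'^2).
The Euler-Lagrange equation gives
    d/dθ( z' / sqrt(196 + z'^2) ) = 0,
so z' is constant. Integrating once:
    z(θ) = a θ + b,
a helix on the cylinder (a straight line when the cylinder is unrolled). The constants a, b are determined by the endpoint conditions.
With endpoint conditions z(0) = -1 and z(2π/3) = 6: from z(0) = b we get b = -1, and a·2π/3 + -1 = 6 gives a = 21/(2π), so
    z(θ) = (21/(2π)) θ − 1.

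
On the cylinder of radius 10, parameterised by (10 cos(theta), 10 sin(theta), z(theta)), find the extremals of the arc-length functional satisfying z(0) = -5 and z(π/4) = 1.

Parameterise the cylinder of radius R = 10 as
    r(θ) = (10 cos θ, 10 sin θ, z(θ)).
The arc-length element is
    ds = sqrt(100 + (dz/dθ)^2) dθ,
so the Lagrangian is L = sqrt(100 + z'^2).
L depends on z' only, not on z or θ, so ∂L/∂z = 0 and
    ∂L/∂z' = z' / sqrt(100 + z'^2).
The Euler-Lagrange equation gives
    d/dθ( z' / sqrt(100 + z'^2) ) = 0,
so z' is constant. Integrating once:
    z(θ) = a θ + b,
a helix on the cylinder (a straight line when the cylinder is unrolled). The constants a, b are determined by the endpoint conditions.
With endpoint conditions z(0) = -5 and z(π/4) = 1: from z(0) = b we get b = -5, and a·π/4 + -5 = 1 gives a = 24/π, so
    z(θ) = (24/π) θ − 5.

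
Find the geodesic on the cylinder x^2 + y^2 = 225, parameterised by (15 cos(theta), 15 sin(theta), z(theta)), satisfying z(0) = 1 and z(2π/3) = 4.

Parameterise the cylinder of radius R = 15 as
    r(θ) = (15 cos θ, 15 sin θ, z(θ)).
The arc-length element is
    ds = sqrt(225 + (dz/dθ)^2) dθ,
so the Lagrangian is L = sqrt(225 + z'^2).
L depends on z' only, not on z or θ, so ∂L/∂z = 0 and
    ∂L/∂z' = z' / sqrt(225 + z'^2).
The Euler-Lagrange equation gives
    d/dθ( z' / sqrt(225 + z'^2) ) = 0,
so z' is constant. Integrating once:
    z(θ) = a θ + b,
a helix on the cylinder (a straight line when the cylinder is unrolled). The constants a, b are determined by the endpoint conditions.
With endpoint conditions z(0) = 1 and z(2π/3) = 4: from z(0) = b we get b = 1, and a·2π/3 + 1 = 4 gives a = 9/(2π), so
    z(θ) = (9/(2π)) θ + 1.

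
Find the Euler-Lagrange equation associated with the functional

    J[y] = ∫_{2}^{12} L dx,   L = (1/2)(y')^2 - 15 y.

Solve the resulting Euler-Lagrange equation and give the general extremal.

The Lagrangian is L = (1/2)(y')^2 - 15 y.
∂L/∂y = -15.
∂L/∂y' = y'.
The Euler-Lagrange equation d/dx(∂L/∂y') − ∂L/∂y = 0 becomes:
    y'' + 15 = 0
General solution: y(x) = -(15/2) x^2 + A x + B, where A and B are arbitrary constants fixed by the endpoint conditions.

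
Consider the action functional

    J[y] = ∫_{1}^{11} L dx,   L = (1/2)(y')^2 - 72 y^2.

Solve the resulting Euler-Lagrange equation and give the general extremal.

The Lagrangian is L = (1/2)(y')^2 - 72 y^2.
∂L/∂y = -144y.
∂L/∂y' = y'.
The Euler-Lagrange equation d/dx(∂L/∂y') − ∂L/∂y = 0 becomes:
    y'' + 144 y = 0
General solution: y(x) = A sin(12x) + B cos(12x), where A and B are arbitrary constants fixed by the endpoint conditions.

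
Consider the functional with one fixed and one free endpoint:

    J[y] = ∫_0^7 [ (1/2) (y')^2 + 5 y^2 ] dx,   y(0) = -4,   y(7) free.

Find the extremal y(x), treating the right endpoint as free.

The Lagrangian L = (1/2) (y')^2 + 5 y^2 gives
    ∂L/∂y = 10 y,   ∂L/∂y' = y'.
Euler-Lagrange: y'' − 10 y = 0.
With k = sqrt(10), the general solution is
    y(x) = A cosh(sqrt(10) x) + B sinh(sqrt(10) x).
Fixed left endpoint y(0) = -4 ⇒ A = -4.
The right endpoint x = 7 is free, so the natural (transversality) condition is ∂L/∂y' |_{x=7} = 0, i.e. y'(7) = 0.
Compute y'(x) = A k sinh(k x) + B k cosh(k x), so
    y'(7) = A k sinh(k·7) + B k cosh(k·7) = 0
    ⇒ B = −A tanh(k·7) = 4 tanh(sqrt(10)·7).
Therefore the extremal is
    y(x) = −4 cosh(sqrt(10) x) + 4 tanh(sqrt(10)·7) sinh(sqrt(10) x).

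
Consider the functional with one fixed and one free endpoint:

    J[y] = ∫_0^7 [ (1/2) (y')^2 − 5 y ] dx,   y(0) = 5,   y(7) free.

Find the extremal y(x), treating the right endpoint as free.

The Lagrangian L = (1/2) (y')^2 − 5 y gives
    ∂L/∂y = −5,   ∂L/∂y' = y'.
Euler-Lagrange: d/dx(y') − (−5) = 0, i.e. y'' + 5 = 0, so
    y(x) = −(5/2) x^2 + C1 x + C2.
Fixed left endpoint y(0) = 5 ⇒ C2 = 5.
The right endpoint x = 7 is free, so the natural (transversality) condition is ∂L/∂y' |_{x=7} = 0, i.e. y'(7) = 0.
Compute y'(x) = −5 x + C1, so y'(7) = −35 + C1 = 0 ⇒ C1 = 35.
Therefore the extremal is
    y(x) = −(5/2) x^2 + 35 x + 5.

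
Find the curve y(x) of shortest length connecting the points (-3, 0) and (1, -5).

Arc-length functional: J[y] = ∫ sqrt(1 + (y')^2) dx.
Lagrangian L = sqrt(1 + (y')^2) has no explicit y dependence, so ∂L/∂y = 0 and the Euler-Lagrange equation gives
    d/dx( y' / sqrt(1 + (y')^2) ) = 0  ⇒  y' / sqrt(1 + (y')^2) = const.
Hence y' is constant, so y(x) is affine.
Fitting the endpoints (-3, 0) and (1, -5):
    slope m = ((-5) − 0) / (1 − (-3)) = -5/4,
    intercept c = 0 − m·(-3) = -15/4.
Extremal: y(x) = (-5/4) x - 15/4.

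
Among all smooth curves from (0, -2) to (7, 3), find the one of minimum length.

Arc-length functional: J[y] = ∫ sqrt(1 + (y')^2) dx.
Lagrangian L = sqrt(1 + (y')^2) has no explicit y dependence, so ∂L/∂y = 0 and the Euler-Lagrange equation gives
    d/dx( y' / sqrt(1 + (y')^2) ) = 0  ⇒  y' / sqrt(1 + (y')^2) = const.
Hence y' is constant, so y(x) is affine.
Fitting the endpoints (0, -2) and (7, 3):
    slope m = (3 − (-2)) / (7 − 0) = 5/7,
    intercept c = (-2) − m·0 = -2.
Extremal: y(x) = (5/7) x - 2.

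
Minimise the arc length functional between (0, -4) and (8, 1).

Arc-length functional: J[y] = ∫ sqrt(1 + (y')^2) dx.
Lagrangian L = sqrt(1 + (y')^2) has no explicit y dependence, so ∂L/∂y = 0 and the Euler-Lagrange equation gives
    d/dx( y' / sqrt(1 + (y')^2) ) = 0  ⇒  y' / sqrt(1 + (y')^2) = const.
Hence y' is constant, so y(x) is affine.
Fitting the endpoints (0, -4) and (8, 1):
    slope m = (1 − (-4)) / (8 − 0) = 5/8,
    intercept c = (-4) − m·0 = -4.
Extremal: y(x) = (5/8) x - 4.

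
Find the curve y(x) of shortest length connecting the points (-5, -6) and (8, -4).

Arc-length functional: J[y] = ∫ sqrt(1 + (y')^2) dx.
Lagrangian L = sqrt(1 + (y')^2) has no explicit y dependence, so ∂L/∂y = 0 and the Euler-Lagrange equation gives
    d/dx( y' / sqrt(1 + (y')^2) ) = 0  ⇒  y' / sqrt(1 + (y')^2) = const.
Hence y' is constant, so y(x) is affine.
Fitting the endpoints (-5, -6) and (8, -4):
    slope m = ((-4) − (-6)) / (8 − (-5)) = 2/13,
    intercept c = (-6) − m·(-5) = -68/13.
Extremal: y(x) = (2/13) x - 68/13.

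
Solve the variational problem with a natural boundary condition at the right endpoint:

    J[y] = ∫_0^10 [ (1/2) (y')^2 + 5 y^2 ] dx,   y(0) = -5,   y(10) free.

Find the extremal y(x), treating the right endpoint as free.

The Lagrangian L = (1/2) (y')^2 + 5 y^2 gives
    ∂L/∂y = 10 y,   ∂L/∂y' = y'.
Euler-Lagrange: y'' − 10 y = 0.
With k = sqrt(10), the general solution is
    y(x) = A cosh(sqrt(10) x) + B sinh(sqrt(10) x).
Fixed left endpoint y(0) = -5 ⇒ A = -5.
The right endpoint x = 10 is free, so the natural (transversality) condition is ∂L/∂y' |_{x=10} = 0, i.e. y'(10) = 0.
Compute y'(x) = A k sinh(k x) + B k cosh(k x), so
    y'(10) = A k sinh(k·10) + B k cosh(k·10) = 0
    ⇒ B = −A tanh(k·10) = 5 tanh(sqrt(10)·10).
Therefore the extremal is
    y(x) = −5 cosh(sqrt(10) x) + 5 tanh(sqrt(10)·10) sinh(sqrt(10) x).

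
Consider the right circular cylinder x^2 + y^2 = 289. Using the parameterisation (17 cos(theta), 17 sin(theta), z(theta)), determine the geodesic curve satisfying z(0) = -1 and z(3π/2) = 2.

Parameterise the cylinder of radius R = 17 as
    r(θ) = (17 cos θ, 17 sin θ, z(θ)).
The arc-length element is
    ds = sqrt(289 + (dz/dθ)^2) dθ,
so the Lagrangian is L = sqrt(289 + z'^2).
L depends on z' only, not on z or θ, so ∂L/∂z = 0 and
    ∂L/∂z' = z' / sqrt(289 + z'^2).
The Euler-Lagrange equation gives
    d/dθ( z' / sqrt(289 + z'^2) ) = 0,
so z' is constant. Integrating once:
    z(θ) = a θ + b,
a helix on the cylinder (a straight line when the cylinder is unrolled). The constants a, b are determined by the endpoint conditions.
With endpoint conditions z(0) = -1 and z(3π/2) = 2: from z(0) = b we get b = -1, and a·3π/2 + -1 = 2 gives a = 2/π, so
    z(θ) = (2/π) θ − 1.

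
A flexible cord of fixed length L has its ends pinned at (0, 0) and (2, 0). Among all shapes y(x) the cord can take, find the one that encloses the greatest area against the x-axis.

Set up the augmented Lagrangian using a multiplier λ for the length constraint:
    F(y, y') = y − λ sqrt(1 + y'^2).
F has no explicit x dependence, so the Beltrami identity yields a first integral
    F − y' ∂F/∂y' = C.
Compute ∂F/∂y' = −λ y' / sqrt(1 + y'^2). Then
    y − λ sqrt(1 + y'^2) + λ y'^2 / sqrt(1 + y'^2) = C
    ⇒  y − λ / sqrt(1 + y'^2) = C.
Solving for y' and integrating gives
    (x − a)^2 + (y − b)^2 = λ^2,
a circular arc of radius λ. The constants a, b are determined by the endpoint conditions y(0) = y(2) = 0, and λ is fixed implicitly by the length constraint
    ∫_{0}^{2} sqrt(1 + y'^2) dx = L.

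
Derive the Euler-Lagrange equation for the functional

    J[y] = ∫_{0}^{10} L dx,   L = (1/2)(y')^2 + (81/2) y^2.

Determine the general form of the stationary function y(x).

The Lagrangian is L = (1/2)(y')^2 + (81/2) y^2.
∂L/∂y = 81y.
∂L/∂y' = y'.
The Euler-Lagrange equation d/dx(∂L/∂y') − ∂L/∂y = 0 becomes:
    y'' - 81 y = 0
General solution: y(x) = A e^(9x) + B e^(-9x), where A and B are arbitrary constants fixed by the endpoint conditions.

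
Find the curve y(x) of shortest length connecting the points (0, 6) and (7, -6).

Arc-length functional: J[y] = ∫ sqrt(1 + (y')^2) dx.
Lagrangian L = sqrt(1 + (y')^2) has no explicit y dependence, so ∂L/∂y = 0 and the Euler-Lagrange equation gives
    d/dx( y' / sqrt(1 + (y')^2) ) = 0  ⇒  y' / sqrt(1 + (y')^2) = const.
Hence y' is constant, so y(x) is affine.
Fitting the endpoints (0, 6) and (7, -6):
    slope m = ((-6) − 6) / (7 − 0) = -12/7,
    intercept c = 6 − m·0 = 6.
Extremal: y(x) = (-12/7) x + 6.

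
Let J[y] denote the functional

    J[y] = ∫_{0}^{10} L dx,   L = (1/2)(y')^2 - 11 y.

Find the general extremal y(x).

The Lagrangian is L = (1/2)(y')^2 - 11 y.
∂L/∂y = -11.
∂L/∂y' = y'.
The Euler-Lagrange equation d/dx(∂L/∂y') − ∂L/∂y = 0 becomes:
    y'' + 11 = 0
General solution: y(x) = -(11/2) x^2 + A x + B, where A and B are arbitrary constants fixed by the endpoint conditions.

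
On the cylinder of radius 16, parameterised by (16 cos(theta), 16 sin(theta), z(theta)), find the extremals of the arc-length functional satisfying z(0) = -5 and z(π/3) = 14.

Parameterise the cylinder of radius R = 16 as
    r(θ) = (16 cos θ, 16 sin θ, z(θ)).
The arc-length element is
    ds = sqrt(256 + (dz/dθ)^2) dθ,
so the Lagrangian is L = sqrt(256 + z'^2).
L depends on z' only, not on z or θ, so ∂L/∂z = 0 and
    ∂L/∂z' = z' / sqrt(256 + z'^2).
The Euler-Lagrange equation gives
    d/dθ( z' / sqrt(256 + z'^2) ) = 0,
so z' is constant. Integrating once:
    z(θ) = a θ + b,
a helix on the cylinder (a straight line when the cylinder is unrolled). The constants a, b are determined by the endpoint conditions.
With endpoint conditions z(0) = -5 and z(π/3) = 14: from z(0) = b we get b = -5, and a·π/3 + -5 = 14 gives a = 57/π, so
    z(θ) = (57/π) θ − 5.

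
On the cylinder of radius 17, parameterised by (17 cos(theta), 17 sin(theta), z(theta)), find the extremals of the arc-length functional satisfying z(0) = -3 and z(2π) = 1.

Parameterise the cylinder of radius R = 17 as
    r(θ) = (17 cos θ, 17 sin θ, z(θ)).
The arc-length element is
    ds = sqrt(289 + (dz/dθ)^2) dθ,
so the Lagrangian is L = sqrt(289 + z'^2).
L depends on z' only, not on z or θ, so ∂L/∂z = 0 and
    ∂L/∂z' = z' / sqrt(289 + z'^2).
The Euler-Lagrange equation gives
    d/dθ( z' / sqrt(289 + z'^2) ) = 0,
so z' is constant. Integrating once:
    z(θ) = a θ + b,
a helix on the cylinder (a straight line when the cylinder is unrolled). The constants a, b are determined by the endpoint conditions.
With endpoint conditions z(0) = -3 and z(2π) = 1: from z(0) = b we get b = -3, and a·2π + -3 = 1 gives a = 2/π, so
    z(θ) = (2/π) θ − 3.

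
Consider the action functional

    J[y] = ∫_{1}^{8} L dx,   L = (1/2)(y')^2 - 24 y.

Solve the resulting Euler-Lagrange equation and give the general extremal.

The Lagrangian is L = (1/2)(y')^2 - 24 y.
∂L/∂y = -24.
∂L/∂y' = y'.
The Euler-Lagrange equation d/dx(∂L/∂y') − ∂L/∂y = 0 becomes:
    y'' + 24 = 0
General solution: y(x) = -12 x^2 + A x + B, where A and B are arbitrary constants fixed by the endpoint conditions.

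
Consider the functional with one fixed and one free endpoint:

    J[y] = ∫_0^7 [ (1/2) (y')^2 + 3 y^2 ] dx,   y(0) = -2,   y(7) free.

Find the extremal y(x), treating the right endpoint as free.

The Lagrangian L = (1/2) (y')^2 + 3 y^2 gives
    ∂L/∂y = 6 y,   ∂L/∂y' = y'.
Euler-Lagrange: y'' − 6 y = 0.
With k = sqrt(6), the general solution is
    y(x) = A cosh(sqrt(6) x) + B sinh(sqrt(6) x).
Fixed left endpoint y(0) = -2 ⇒ A = -2.
The right endpoint x = 7 is free, so the natural (transversality) condition is ∂L/∂y' |_{x=7} = 0, i.e. y'(7) = 0.
Compute y'(x) = A k sinh(k x) + B k cosh(k x), so
    y'(7) = A k sinh(k·7) + B k cosh(k·7) = 0
    ⇒ B = −A tanh(k·7) = 2 tanh(sqrt(6)·7).
Therefore the extremal is
    y(x) = −2 cosh(sqrt(6) x) + 2 tanh(sqrt(6)·7) sinh(sqrt(6) x).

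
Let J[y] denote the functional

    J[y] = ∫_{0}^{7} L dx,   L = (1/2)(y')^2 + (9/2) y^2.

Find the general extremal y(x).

The Lagrangian is L = (1/2)(y')^2 + (9/2) y^2.
∂L/∂y = 9y.
∂L/∂y' = y'.
The Euler-Lagrange equation d/dx(∂L/∂y') − ∂L/∂y = 0 becomes:
    y'' - 9 y = 0
General solution: y(x) = A e^(3x) + B e^(-3x), where A and B are arbitrary constants fixed by the endpoint conditions.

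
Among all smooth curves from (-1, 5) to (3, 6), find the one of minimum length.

Arc-length functional: J[y] = ∫ sqrt(1 + (y')^2) dx.
Lagrangian L = sqrt(1 + (y')^2) has no explicit y dependence, so ∂L/∂y = 0 and the Euler-Lagrange equation gives
    d/dx( y' / sqrt(1 + (y')^2) ) = 0  ⇒  y' / sqrt(1 + (y')^2) = const.
Hence y' is constant, so y(x) is affine.
Fitting the endpoints (-1, 5) and (3, 6):
    slope m = (6 − 5) / (3 − (-1)) = 1/4,
    intercept c = 5 − m·(-1) = 21/4.
Extremal: y(x) = (1/4) x + 21/4.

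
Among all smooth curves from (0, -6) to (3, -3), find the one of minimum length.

Arc-length functional: J[y] = ∫ sqrt(1 + (y')^2) dx.
Lagrangian L = sqrt(1 + (y')^2) has no explicit y dependence, so ∂L/∂y = 0 and the Euler-Lagrange equation gives
    d/dx( y' / sqrt(1 + (y')^2) ) = 0  ⇒  y' / sqrt(1 + (y')^2) = const.
Hence y' is constant, so y(x) is affine.
Fitting the endpoints (0, -6) and (3, -3):
    slope m = ((-3) − (-6)) / (3 − 0) = 1,
    intercept c = (-6) − m·0 = -6.
Extremal: y(x) = x - 6.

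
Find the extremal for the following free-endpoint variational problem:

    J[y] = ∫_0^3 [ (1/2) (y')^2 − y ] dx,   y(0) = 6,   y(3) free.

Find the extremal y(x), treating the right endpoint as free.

The Lagrangian L = (1/2) (y')^2 − y gives
    ∂L/∂y = −1,   ∂L/∂y' = y'.
Euler-Lagrange: d/dx(y') − (−1) = 0, i.e. y'' + 1 = 0, so
    y(x) = −(1/2) x^2 + C1 x + C2.
Fixed left endpoint y(0) = 6 ⇒ C2 = 6.
The right endpoint x = 3 is free, so the natural (transversality) condition is ∂L/∂y' |_{x=3} = 0, i.e. y'(3) = 0.
Compute y'(x) = −1 x + C1, so y'(3) = −3 + C1 = 0 ⇒ C1 = 3.
Therefore the extremal is
    y(x) = −x^2/2 + 3 x + 6.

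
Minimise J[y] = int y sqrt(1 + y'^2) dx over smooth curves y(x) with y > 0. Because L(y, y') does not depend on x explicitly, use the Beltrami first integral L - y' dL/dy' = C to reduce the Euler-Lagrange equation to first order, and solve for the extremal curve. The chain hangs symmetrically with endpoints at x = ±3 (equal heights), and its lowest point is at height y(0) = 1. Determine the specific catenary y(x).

The Lagrangian L(y, y') = y sqrt(1 + y'^2) has no explicit x dependence, so the Beltrami identity applies:
    L − y' ∂L/∂y' = C.
Compute ∂L/∂y' = y · y' / sqrt(1 + y'^2). Then
    L − y' ∂L/∂y'
    = y sqrt(1 + y'^2) − y · y'^2 / sqrt(1 + y'^2)
    = y (1 + y'^2 − y'^2) / sqrt(1 + y'^2)
    = y / sqrt(1 + y'^2) = C.
Squaring gives y^2 = C^2 (1 + y'^2), i.e.
    y'^2 = y^2 / C^2 − 1.
Separating variables,
    dy / sqrt(y^2 − C^2) = dx / C,
and integrating gives arccosh(y / C) = (x − a)/C, so
    y(x) = C cosh((x − a)/C),
the catenary. The constants C and a are fixed by the two endpoint conditions (and, for the hanging-chain problem, the length constraint selects C).
Now fit the given data. The endpoints x = ±3 are symmetric at equal height, so the catenary is even about its minimum: a = 0 and y(x) = C cosh(x/C). The lowest point is y(0) = C cosh(0) = C, and we are told y(0) = 1, so C = 1. Therefore
    y(x) = cosh(x),
and at the endpoints
    y(±3) = cosh(3).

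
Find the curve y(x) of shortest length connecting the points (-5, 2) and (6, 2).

Arc-length functional: J[y] = ∫ sqrt(1 + (y')^2) dx.
Lagrangian L = sqrt(1 + (y')^2) has no explicit y dependence, so ∂L/∂y = 0 and the Euler-Lagrange equation gives
    d/dx( y' / sqrt(1 + (y')^2) ) = 0  ⇒  y' / sqrt(1 + (y')^2) = const.
Hence y' is constant, so y(x) is affine.
Fitting the endpoints (-5, 2) and (6, 2):
    slope m = (2 − 2) / (6 − (-5)) = 0,
    intercept c = 2 − m·(-5) = 2.
Extremal: y(x) = 2.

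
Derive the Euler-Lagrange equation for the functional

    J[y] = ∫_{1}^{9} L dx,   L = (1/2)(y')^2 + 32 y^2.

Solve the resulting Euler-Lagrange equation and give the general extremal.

The Lagrangian is L = (1/2)(y')^2 + 32 y^2.
∂L/∂y = 64y.
∂L/∂y' = y'.
The Euler-Lagrange equation d/dx(∂L/∂y') − ∂L/∂y = 0 becomes:
    y'' - 64 y = 0
General solution: y(x) = A e^(8x) + B e^(-8x), where A and B are arbitrary constants fixed by the endpoint conditions.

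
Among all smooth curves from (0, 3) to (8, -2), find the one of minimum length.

Arc-length functional: J[y] = ∫ sqrt(1 + (y')^2) dx.
Lagrangian L = sqrt(1 + (y')^2) has no explicit y dependence, so ∂L/∂y = 0 and the Euler-Lagrange equation gives
    d/dx( y' / sqrt(1 + (y')^2) ) = 0  ⇒  y' / sqrt(1 + (y')^2) = const.
Hence y' is constant, so y(x) is affine.
Fitting the endpoints (0, 3) and (8, -2):
    slope m = ((-2) − 3) / (8 − 0) = -5/8,
    intercept c = 3 − m·0 = 3.
Extremal: y(x) = (-5/8) x + 3.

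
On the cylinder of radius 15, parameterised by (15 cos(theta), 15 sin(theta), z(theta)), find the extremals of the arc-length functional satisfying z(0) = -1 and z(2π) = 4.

Parameterise the cylinder of radius R = 15 as
    r(θ) = (15 cos θ, 15 sin θ, z(θ)).
The arc-length element is
    ds = sqrt(225 + (dz/dθ)^2) dθ,
so the Lagrangian is L = sqrt(225 + z'^2).
L depends on z' only, not on z or θ, so ∂L/∂z = 0 and
    ∂L/∂z' = z' / sqrt(225 + z'^2).
The Euler-Lagrange equation gives
    d/dθ( z' / sqrt(225 + z'^2) ) = 0,
so z' is constant. Integrating once:
    z(θ) = a θ + b,
a helix on the cylinder (a straight line when the cylinder is unrolled). The constants a, b are determined by the endpoint conditions.
With endpoint conditions z(0) = -1 and z(2π) = 4: from z(0) = b we get b = -1, and a·2π + -1 = 4 gives a = 5/(2π), so
    z(θ) = (5/(2π)) θ − 1.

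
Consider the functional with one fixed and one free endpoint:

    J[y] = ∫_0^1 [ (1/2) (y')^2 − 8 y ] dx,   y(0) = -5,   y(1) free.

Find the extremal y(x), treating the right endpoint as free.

The Lagrangian L = (1/2) (y')^2 − 8 y gives
    ∂L/∂y = −8,   ∂L/∂y' = y'.
Euler-Lagrange: d/dx(y') − (−8) = 0, i.e. y'' + 8 = 0, so
    y(x) = −(8/2) x^2 + C1 x + C2.
Fixed left endpoint y(0) = -5 ⇒ C2 = -5.
The right endpoint x = 1 is free, so the natural (transversality) condition is ∂L/∂y' |_{x=1} = 0, i.e. y'(1) = 0.
Compute y'(x) = −8 x + C1, so y'(1) = −8 + C1 = 0 ⇒ C1 = 8.
Therefore the extremal is
    y(x) = −4 x^2 + 8 x − 5.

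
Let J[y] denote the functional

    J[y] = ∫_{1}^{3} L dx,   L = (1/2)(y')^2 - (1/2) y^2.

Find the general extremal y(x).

The Lagrangian is L = (1/2)(y')^2 - (1/2) y^2.
∂L/∂y = -y.
∂L/∂y' = y'.
The Euler-Lagrange equation d/dx(∂L/∂y') − ∂L/∂y = 0 becomes:
    y'' + y = 0
General solution: y(x) = A sin(x) + B cos(x), where A and B are arbitrary constants fixed by the endpoint conditions.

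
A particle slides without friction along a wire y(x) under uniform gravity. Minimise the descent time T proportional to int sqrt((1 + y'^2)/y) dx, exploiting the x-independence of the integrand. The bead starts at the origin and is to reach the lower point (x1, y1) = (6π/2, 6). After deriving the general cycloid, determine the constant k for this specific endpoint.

The Lagrangian L = sqrt((1 + y'^2) / y) has no explicit x dependence, so the Beltrami identity applies:
    L − y' ∂L/∂y' = C.
Compute ∂L/∂y' = y' / sqrt(y (1 + y'^2)).
Substitute:
    sqrt((1 + y'^2)/y) − y'·y' / sqrt(y (1 + y'^2))
    = (1 + y'^2) / sqrt(y (1 + y'^2)) − y'^2 / sqrt(y (1 + y'^2))
    = 1 / sqrt(y (1 + y'^2)) = C.
Squaring and rearranging gives the first integral
    y (1 + y'^2) = 1/C^2 =: k   (constant).
Solving this first-order ODE by the substitution
    y = (k/2)(1 − cos θ)
yields the cycloid parameterisation
    x(θ) = (k/2)(θ − sin θ),   y(θ) = (k/2)(1 − cos θ).
The constant k is fixed by the endpoint condition.
Now fit the given lower endpoint (x1, y1) = (6π/2, 6). At the bottom of the first arch (θ = π), the parametric equations give
    y(π) = (k/2)(1 − cos π) = k,
    x(π) = (k/2)(π − sin π) = kπ/2.
Matching y(π) = 6 gives k = 6, consistent with x(π) = 6π/2. Therefore the specific cycloid is
    x(θ) = (6/2)(θ − sin θ),   y(θ) = (6/2)(1 − cos θ).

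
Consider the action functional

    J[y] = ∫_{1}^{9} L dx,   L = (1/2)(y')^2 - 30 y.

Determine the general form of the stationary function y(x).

The Lagrangian is L = (1/2)(y')^2 - 30 y.
∂L/∂y = -30.
∂L/∂y' = y'.
The Euler-Lagrange equation d/dx(∂L/∂y') − ∂L/∂y = 0 becomes:
    y'' + 30 = 0
General solution: y(x) = -15 x^2 + A x + B, where A and B are arbitrary constants fixed by the endpoint conditions.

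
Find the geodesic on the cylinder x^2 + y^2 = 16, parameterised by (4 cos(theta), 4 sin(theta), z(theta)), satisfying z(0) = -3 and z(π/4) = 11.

Parameterise the cylinder of radius R = 4 as
    r(θ) = (4 cos θ, 4 sin θ, z(θ)).
The arc-length element is
    ds = sqrt(16 + (dz/dθ)^2) dθ,
so the Lagrangian is L = sqrt(16 + z'^2).
L depends on z' only, not on z or θ, so ∂L/∂z = 0 and
    ∂L/∂z' = z' / sqrt(16 + z'^2).
The Euler-Lagrange equation gives
    d/dθ( z' / sqrt(16 + z'^2) ) = 0,
so z' is constant. Integrating once:
    z(θ) = a θ + b,
a helix on the cylinder (a straight line when the cylinder is unrolled). The constants a, b are determined by the endpoint conditions.
With endpoint conditions z(0) = -3 and z(π/4) = 11: from z(0) = b we get b = -3, and a·π/4 + -3 = 11 gives a = 56/π, so
    z(θ) = (56/π) θ − 3.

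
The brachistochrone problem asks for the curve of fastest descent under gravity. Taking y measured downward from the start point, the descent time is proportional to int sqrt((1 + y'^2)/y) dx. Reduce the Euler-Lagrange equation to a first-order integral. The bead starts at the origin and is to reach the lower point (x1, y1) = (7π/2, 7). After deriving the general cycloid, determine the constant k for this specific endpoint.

The Lagrangian L = sqrt((1 + y'^2) / y) has no explicit x dependence, so the Beltrami identity applies:
    L − y' ∂L/∂y' = C.
Compute ∂L/∂y' = y' / sqrt(y (1 + y'^2)).
Substitute:
    sqrt((1 + y'^2)/y) − y'·y' / sqrt(y (1 + y'^2))
    = (1 + y'^2) / sqrt(y (1 + y'^2)) − y'^2 / sqrt(y (1 + y'^2))
    = 1 / sqrt(y (1 + y'^2)) = C.
Squaring and rearranging gives the first integral
    y (1 + y'^2) = 1/C^2 =: k   (constant).
Solving this first-order ODE by the substitution
    y = (k/2)(1 − cos θ)
yields the cycloid parameterisation
    x(θ) = (k/2)(θ − sin θ),   y(θ) = (k/2)(1 − cos θ).
The constant k is fixed by the endpoint condition.
Now fit the given lower endpoint (x1, y1) = (7π/2, 7). At the bottom of the first arch (θ = π), the parametric equations give
    y(π) = (k/2)(1 − cos π) = k,
    x(π) = (k/2)(π − sin π) = kπ/2.
Matching y(π) = 7 gives k = 7, consistent with x(π) = 7π/2. Therefore the specific cycloid is
    x(θ) = (7/2)(θ − sin θ),   y(θ) = (7/2)(1 − cos θ).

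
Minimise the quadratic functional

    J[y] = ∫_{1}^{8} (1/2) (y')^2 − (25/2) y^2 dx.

The Lagrangian is L = (1/2) (y')^2 − (25/2) y^2.
Compute ∂L/∂y = -25y, ∂L/∂y' = y'.
The Euler-Lagrange equation d/dx(∂L/∂y') − ∂L/∂y = 0 reduces to
    y'' + 25 y = 0.
Its general solution is
    y(x) = A sin(5x) + B cos(5x),
with A, B fixed by the endpoint conditions.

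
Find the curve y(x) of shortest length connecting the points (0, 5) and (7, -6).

Arc-length functional: J[y] = ∫ sqrt(1 + (y')^2) dx.
Lagrangian L = sqrt(1 + (y')^2) has no explicit y dependence, so ∂L/∂y = 0 and the Euler-Lagrange equation gives
    d/dx( y' / sqrt(1 + (y')^2) ) = 0  ⇒  y' / sqrt(1 + (y')^2) = const.
Hence y' is constant, so y(x) is affine.
Fitting the endpoints (0, 5) and (7, -6):
    slope m = ((-6) − 5) / (7 − 0) = -11/7,
    intercept c = 5 − m·0 = 5.
Extremal: y(x) = (-11/7) x + 5.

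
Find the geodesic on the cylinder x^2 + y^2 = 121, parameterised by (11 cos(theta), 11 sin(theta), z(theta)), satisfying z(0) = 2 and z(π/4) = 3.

Parameterise the cylinder of radius R = 11 as
    r(θ) = (11 cos θ, 11 sin θ, z(θ)).
The arc-length element is
    ds = sqrt(121 + (dz/dθ)^2) dθ,
so the Lagrangian is L = sqrt(121 + z'^2).
L depends on z' only, not on z or θ, so ∂L/∂z = 0 and
    ∂L/∂z' = z' / sqrt(121 + z'^2).
The Euler-Lagrange equation gives
    d/dθ( z' / sqrt(121 + z'^2) ) = 0,
so z' is constant. Integrating once:
    z(θ) = a θ + b,
a helix on the cylinder (a straight line when the cylinder is unrolled). The constants a, b are determined by the endpoint conditions.
With endpoint conditions z(0) = 2 and z(π/4) = 3: from z(0) = b we get b = 2, and a·π/4 + 2 = 3 gives a = 4/π, so
    z(θ) = (4/π) θ + 2.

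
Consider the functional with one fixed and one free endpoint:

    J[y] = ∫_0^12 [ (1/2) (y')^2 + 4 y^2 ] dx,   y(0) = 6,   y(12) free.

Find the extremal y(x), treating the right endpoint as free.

The Lagrangian L = (1/2) (y')^2 + 4 y^2 gives
    ∂L/∂y = 8 y,   ∂L/∂y' = y'.
Euler-Lagrange: y'' − 8 y = 0.
With k = sqrt(8), the general solution is
    y(x) = A cosh(sqrt(8) x) + B sinh(sqrt(8) x).
Fixed left endpoint y(0) = 6 ⇒ A = 6.
The right endpoint x = 12 is free, so the natural (transversality) condition is ∂L/∂y' |_{x=12} = 0, i.e. y'(12) = 0.
Compute y'(x) = A k sinh(k x) + B k cosh(k x), so
    y'(12) = A k sinh(k·12) + B k cosh(k·12) = 0
    ⇒ B = −A tanh(k·12) = − 6 tanh(sqrt(8)·12).
Therefore the extremal is
    y(x) = 6 cosh(sqrt(8) x) − 6 tanh(sqrt(8)·12) sinh(sqrt(8) x).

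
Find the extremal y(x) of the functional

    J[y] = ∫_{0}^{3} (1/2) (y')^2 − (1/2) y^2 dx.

The Lagrangian is L = (1/2) (y')^2 − (1/2) y^2.
Compute ∂L/∂y = -y, ∂L/∂y' = y'.
The Euler-Lagrange equation d/dx(∂L/∂y') − ∂L/∂y = 0 reduces to
    y'' + y = 0.
Its general solution is
    y(x) = A sin(x) + B cos(x),
with A, B fixed by the endpoint conditions.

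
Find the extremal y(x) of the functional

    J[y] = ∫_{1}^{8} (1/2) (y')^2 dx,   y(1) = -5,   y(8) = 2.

The Lagrangian is L = (1/2) (y')^2.
Compute ∂L/∂y = 0, ∂L/∂y' = y'.
The Euler-Lagrange equation d/dx(∂L/∂y') − ∂L/∂y = 0 reduces to
    y'' = 0.
Its general solution is
    y(x) = A x + B,
with A, B fixed by the endpoint conditions.
Applying the endpoint conditions y(1) = -5 and y(8) = 2: solve A·1 + B = -5 and A·8 + B = 2. Subtracting gives A(8 − 1) = 2 − -5, so A = 1, and B = -5 − A·1 = -6. Therefore
    y(x) = x - 6.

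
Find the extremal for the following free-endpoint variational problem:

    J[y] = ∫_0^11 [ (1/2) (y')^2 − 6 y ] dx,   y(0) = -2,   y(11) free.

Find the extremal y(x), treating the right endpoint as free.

The Lagrangian L = (1/2) (y')^2 − 6 y gives
    ∂L/∂y = −6,   ∂L/∂y' = y'.
Euler-Lagrange: d/dx(y') − (−6) = 0, i.e. y'' + 6 = 0, so
    y(x) = −(6/2) x^2 + C1 x + C2.
Fixed left endpoint y(0) = -2 ⇒ C2 = -2.
The right endpoint x = 11 is free, so the natural (transversality) condition is ∂L/∂y' |_{x=11} = 0, i.e. y'(11) = 0.
Compute y'(x) = −6 x + C1, so y'(11) = −66 + C1 = 0 ⇒ C1 = 66.
Therefore the extremal is
    y(x) = −3 x^2 + 66 x − 2.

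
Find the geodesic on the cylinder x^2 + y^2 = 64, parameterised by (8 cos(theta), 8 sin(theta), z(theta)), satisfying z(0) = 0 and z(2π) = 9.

Parameterise the cylinder of radius R = 8 as
    r(θ) = (8 cos θ, 8 sin θ, z(θ)).
The arc-length element is
    ds = sqrt(64 + (dz/dθ)^2) dθ,
so the Lagrangian is L = sqrt(64 + z'^2).
L depends on z' only, not on z or θ, so ∂L/∂z = 0 and
    ∂L/∂z' = z' / sqrt(64 + z'^2).
The Euler-Lagrange equation gives
    d/dθ( z' / sqrt(64 + z'^2) ) = 0,
so z' is constant. Integrating once:
    z(θ) = a θ + b,
a helix on the cylinder (a straight line when the cylinder is unrolled). The constants a, b are determined by the endpoint conditions.
With endpoint conditions z(0) = 0 and z(2π) = 9: from z(0) = b we get b = 0, and a·2π + 0 = 9 gives a = 9/(2π), so
    z(θ) = (9/(2π)) θ.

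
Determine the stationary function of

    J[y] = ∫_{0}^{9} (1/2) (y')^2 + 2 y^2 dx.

The Lagrangian is L = (1/2) (y')^2 + 2 y^2.
Compute ∂L/∂y = 4y, ∂L/∂y' = y'.
The Euler-Lagrange equation d/dx(∂L/∂y') − ∂L/∂y = 0 reduces to
    y'' − 4 y = 0.
Its general solution is
    y(x) = A e^(2x) + B e^(−2x),
with A, B fixed by the endpoint conditions.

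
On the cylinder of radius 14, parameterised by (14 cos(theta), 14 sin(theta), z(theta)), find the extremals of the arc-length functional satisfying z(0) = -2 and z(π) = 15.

Parameterise the cylinder of radius R = 14 as
    r(θ) = (14 cos θ, 14 sin θ, z(θ)).
The arc-length element is
    ds = sqrt(196 + (dz/dθ)^2) dθ,
so the Lagrangian is L = sqrt(196 + z'^2).
L depends on z' only, not on z or θ, so ∂L/∂z = 0 and
    ∂L/∂z' = z' / sqrt(196 + z'^2).
The Euler-Lagrange equation gives
    d/dθ( z' / sqrt(196 + z'^2) ) = 0,
so z' is constant. Integrating once:
    z(θ) = a θ + b,
a helix on the cylinder (a straight line when the cylinder is unrolled). The constants a, b are determined by the endpoint conditions.
With endpoint conditions z(0) = -2 and z(π) = 15: from z(0) = b we get b = -2, and a·π + -2 = 15 gives a = 17/π, so
    z(θ) = (17/π) θ − 2.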